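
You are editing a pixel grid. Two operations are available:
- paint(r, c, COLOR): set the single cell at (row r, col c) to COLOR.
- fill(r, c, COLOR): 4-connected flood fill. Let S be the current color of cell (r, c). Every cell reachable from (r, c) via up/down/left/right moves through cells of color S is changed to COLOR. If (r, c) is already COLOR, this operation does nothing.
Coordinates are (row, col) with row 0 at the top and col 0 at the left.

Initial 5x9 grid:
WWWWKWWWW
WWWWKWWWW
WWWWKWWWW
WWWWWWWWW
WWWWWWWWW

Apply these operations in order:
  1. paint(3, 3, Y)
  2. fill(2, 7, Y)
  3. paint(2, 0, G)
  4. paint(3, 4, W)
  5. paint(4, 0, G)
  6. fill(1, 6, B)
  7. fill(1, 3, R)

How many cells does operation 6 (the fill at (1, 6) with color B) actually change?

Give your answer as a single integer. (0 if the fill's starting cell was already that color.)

After op 1 paint(3,3,Y):
WWWWKWWWW
WWWWKWWWW
WWWWKWWWW
WWWYWWWWW
WWWWWWWWW
After op 2 fill(2,7,Y) [41 cells changed]:
YYYYKYYYY
YYYYKYYYY
YYYYKYYYY
YYYYYYYYY
YYYYYYYYY
After op 3 paint(2,0,G):
YYYYKYYYY
YYYYKYYYY
GYYYKYYYY
YYYYYYYYY
YYYYYYYYY
After op 4 paint(3,4,W):
YYYYKYYYY
YYYYKYYYY
GYYYKYYYY
YYYYWYYYY
YYYYYYYYY
After op 5 paint(4,0,G):
YYYYKYYYY
YYYYKYYYY
GYYYKYYYY
YYYYWYYYY
GYYYYYYYY
After op 6 fill(1,6,B) [39 cells changed]:
BBBBKBBBB
BBBBKBBBB
GBBBKBBBB
BBBBWBBBB
GBBBBBBBB

Answer: 39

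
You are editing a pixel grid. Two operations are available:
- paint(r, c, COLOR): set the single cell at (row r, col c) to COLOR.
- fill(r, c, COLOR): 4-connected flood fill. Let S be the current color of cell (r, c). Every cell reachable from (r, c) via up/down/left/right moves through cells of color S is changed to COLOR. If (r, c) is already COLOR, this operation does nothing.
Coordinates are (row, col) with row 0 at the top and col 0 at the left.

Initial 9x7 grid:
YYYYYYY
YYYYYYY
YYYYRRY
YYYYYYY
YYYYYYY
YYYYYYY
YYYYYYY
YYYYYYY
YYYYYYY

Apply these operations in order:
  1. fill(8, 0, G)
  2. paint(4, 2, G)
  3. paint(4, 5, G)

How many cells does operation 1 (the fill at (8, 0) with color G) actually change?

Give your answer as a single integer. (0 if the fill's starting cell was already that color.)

Answer: 61

Derivation:
After op 1 fill(8,0,G) [61 cells changed]:
GGGGGGG
GGGGGGG
GGGGRRG
GGGGGGG
GGGGGGG
GGGGGGG
GGGGGGG
GGGGGGG
GGGGGGG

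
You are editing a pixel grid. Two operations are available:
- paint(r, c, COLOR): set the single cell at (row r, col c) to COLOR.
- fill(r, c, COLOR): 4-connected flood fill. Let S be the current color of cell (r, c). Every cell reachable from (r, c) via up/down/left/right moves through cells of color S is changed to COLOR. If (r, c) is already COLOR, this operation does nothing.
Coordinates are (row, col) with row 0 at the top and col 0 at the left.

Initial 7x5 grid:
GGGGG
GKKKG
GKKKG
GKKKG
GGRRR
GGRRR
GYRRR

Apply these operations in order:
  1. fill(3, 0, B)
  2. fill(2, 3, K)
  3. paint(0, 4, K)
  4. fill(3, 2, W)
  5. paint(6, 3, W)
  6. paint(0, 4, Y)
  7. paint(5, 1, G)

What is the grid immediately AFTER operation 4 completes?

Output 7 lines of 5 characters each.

After op 1 fill(3,0,B) [16 cells changed]:
BBBBB
BKKKB
BKKKB
BKKKB
BBRRR
BBRRR
BYRRR
After op 2 fill(2,3,K) [0 cells changed]:
BBBBB
BKKKB
BKKKB
BKKKB
BBRRR
BBRRR
BYRRR
After op 3 paint(0,4,K):
BBBBK
BKKKB
BKKKB
BKKKB
BBRRR
BBRRR
BYRRR
After op 4 fill(3,2,W) [9 cells changed]:
BBBBK
BWWWB
BWWWB
BWWWB
BBRRR
BBRRR
BYRRR

Answer: BBBBK
BWWWB
BWWWB
BWWWB
BBRRR
BBRRR
BYRRR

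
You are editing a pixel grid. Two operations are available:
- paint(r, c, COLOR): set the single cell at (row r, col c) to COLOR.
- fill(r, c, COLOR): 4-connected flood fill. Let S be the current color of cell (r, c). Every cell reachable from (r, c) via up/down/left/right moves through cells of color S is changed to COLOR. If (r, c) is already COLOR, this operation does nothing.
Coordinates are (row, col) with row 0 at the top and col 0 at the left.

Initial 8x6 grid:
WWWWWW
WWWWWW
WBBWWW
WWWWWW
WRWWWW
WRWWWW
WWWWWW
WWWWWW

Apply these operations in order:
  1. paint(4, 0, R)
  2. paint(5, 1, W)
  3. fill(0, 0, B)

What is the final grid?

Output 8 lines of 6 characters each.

After op 1 paint(4,0,R):
WWWWWW
WWWWWW
WBBWWW
WWWWWW
RRWWWW
WRWWWW
WWWWWW
WWWWWW
After op 2 paint(5,1,W):
WWWWWW
WWWWWW
WBBWWW
WWWWWW
RRWWWW
WWWWWW
WWWWWW
WWWWWW
After op 3 fill(0,0,B) [44 cells changed]:
BBBBBB
BBBBBB
BBBBBB
BBBBBB
RRBBBB
BBBBBB
BBBBBB
BBBBBB

Answer: BBBBBB
BBBBBB
BBBBBB
BBBBBB
RRBBBB
BBBBBB
BBBBBB
BBBBBB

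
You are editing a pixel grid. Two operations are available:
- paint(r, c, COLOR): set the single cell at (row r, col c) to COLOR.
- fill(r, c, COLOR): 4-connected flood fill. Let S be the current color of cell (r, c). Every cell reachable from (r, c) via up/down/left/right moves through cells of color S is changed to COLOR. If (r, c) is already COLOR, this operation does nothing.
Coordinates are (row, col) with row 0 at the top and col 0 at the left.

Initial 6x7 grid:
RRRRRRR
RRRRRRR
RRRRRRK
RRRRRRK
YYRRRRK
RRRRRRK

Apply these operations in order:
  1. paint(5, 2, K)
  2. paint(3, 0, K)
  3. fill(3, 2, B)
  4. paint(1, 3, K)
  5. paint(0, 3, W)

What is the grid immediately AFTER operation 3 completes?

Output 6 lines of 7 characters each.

After op 1 paint(5,2,K):
RRRRRRR
RRRRRRR
RRRRRRK
RRRRRRK
YYRRRRK
RRKRRRK
After op 2 paint(3,0,K):
RRRRRRR
RRRRRRR
RRRRRRK
KRRRRRK
YYRRRRK
RRKRRRK
After op 3 fill(3,2,B) [32 cells changed]:
BBBBBBB
BBBBBBB
BBBBBBK
KBBBBBK
YYBBBBK
RRKBBBK

Answer: BBBBBBB
BBBBBBB
BBBBBBK
KBBBBBK
YYBBBBK
RRKBBBK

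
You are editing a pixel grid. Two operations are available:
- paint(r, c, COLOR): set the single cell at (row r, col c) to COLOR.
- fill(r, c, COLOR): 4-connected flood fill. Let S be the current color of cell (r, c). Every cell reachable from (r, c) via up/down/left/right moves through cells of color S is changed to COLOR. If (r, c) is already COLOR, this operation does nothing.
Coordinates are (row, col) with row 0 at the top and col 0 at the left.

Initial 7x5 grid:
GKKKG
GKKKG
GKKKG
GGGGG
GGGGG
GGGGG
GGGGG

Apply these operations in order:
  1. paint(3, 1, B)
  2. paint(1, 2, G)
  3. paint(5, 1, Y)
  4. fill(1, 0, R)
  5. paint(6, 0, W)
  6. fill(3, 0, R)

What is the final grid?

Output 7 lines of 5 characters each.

After op 1 paint(3,1,B):
GKKKG
GKKKG
GKKKG
GBGGG
GGGGG
GGGGG
GGGGG
After op 2 paint(1,2,G):
GKKKG
GKGKG
GKKKG
GBGGG
GGGGG
GGGGG
GGGGG
After op 3 paint(5,1,Y):
GKKKG
GKGKG
GKKKG
GBGGG
GGGGG
GYGGG
GGGGG
After op 4 fill(1,0,R) [24 cells changed]:
RKKKR
RKGKR
RKKKR
RBRRR
RRRRR
RYRRR
RRRRR
After op 5 paint(6,0,W):
RKKKR
RKGKR
RKKKR
RBRRR
RRRRR
RYRRR
WRRRR
After op 6 fill(3,0,R) [0 cells changed]:
RKKKR
RKGKR
RKKKR
RBRRR
RRRRR
RYRRR
WRRRR

Answer: RKKKR
RKGKR
RKKKR
RBRRR
RRRRR
RYRRR
WRRRR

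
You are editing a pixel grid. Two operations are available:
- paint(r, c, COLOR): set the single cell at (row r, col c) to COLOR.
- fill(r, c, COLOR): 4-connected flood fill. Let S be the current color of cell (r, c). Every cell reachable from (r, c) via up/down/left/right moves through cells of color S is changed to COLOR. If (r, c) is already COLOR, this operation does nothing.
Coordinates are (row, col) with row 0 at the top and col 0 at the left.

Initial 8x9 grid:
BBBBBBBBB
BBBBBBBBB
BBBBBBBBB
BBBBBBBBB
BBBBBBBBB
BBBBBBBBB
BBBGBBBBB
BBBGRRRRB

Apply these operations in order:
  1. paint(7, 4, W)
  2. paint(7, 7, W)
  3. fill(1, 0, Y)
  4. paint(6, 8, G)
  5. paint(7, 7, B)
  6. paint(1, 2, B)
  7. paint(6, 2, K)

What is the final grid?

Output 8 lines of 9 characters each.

Answer: YYYYYYYYY
YYBYYYYYY
YYYYYYYYY
YYYYYYYYY
YYYYYYYYY
YYYYYYYYY
YYKGYYYYG
YYYGWRRBY

Derivation:
After op 1 paint(7,4,W):
BBBBBBBBB
BBBBBBBBB
BBBBBBBBB
BBBBBBBBB
BBBBBBBBB
BBBBBBBBB
BBBGBBBBB
BBBGWRRRB
After op 2 paint(7,7,W):
BBBBBBBBB
BBBBBBBBB
BBBBBBBBB
BBBBBBBBB
BBBBBBBBB
BBBBBBBBB
BBBGBBBBB
BBBGWRRWB
After op 3 fill(1,0,Y) [66 cells changed]:
YYYYYYYYY
YYYYYYYYY
YYYYYYYYY
YYYYYYYYY
YYYYYYYYY
YYYYYYYYY
YYYGYYYYY
YYYGWRRWY
After op 4 paint(6,8,G):
YYYYYYYYY
YYYYYYYYY
YYYYYYYYY
YYYYYYYYY
YYYYYYYYY
YYYYYYYYY
YYYGYYYYG
YYYGWRRWY
After op 5 paint(7,7,B):
YYYYYYYYY
YYYYYYYYY
YYYYYYYYY
YYYYYYYYY
YYYYYYYYY
YYYYYYYYY
YYYGYYYYG
YYYGWRRBY
After op 6 paint(1,2,B):
YYYYYYYYY
YYBYYYYYY
YYYYYYYYY
YYYYYYYYY
YYYYYYYYY
YYYYYYYYY
YYYGYYYYG
YYYGWRRBY
After op 7 paint(6,2,K):
YYYYYYYYY
YYBYYYYYY
YYYYYYYYY
YYYYYYYYY
YYYYYYYYY
YYYYYYYYY
YYKGYYYYG
YYYGWRRBY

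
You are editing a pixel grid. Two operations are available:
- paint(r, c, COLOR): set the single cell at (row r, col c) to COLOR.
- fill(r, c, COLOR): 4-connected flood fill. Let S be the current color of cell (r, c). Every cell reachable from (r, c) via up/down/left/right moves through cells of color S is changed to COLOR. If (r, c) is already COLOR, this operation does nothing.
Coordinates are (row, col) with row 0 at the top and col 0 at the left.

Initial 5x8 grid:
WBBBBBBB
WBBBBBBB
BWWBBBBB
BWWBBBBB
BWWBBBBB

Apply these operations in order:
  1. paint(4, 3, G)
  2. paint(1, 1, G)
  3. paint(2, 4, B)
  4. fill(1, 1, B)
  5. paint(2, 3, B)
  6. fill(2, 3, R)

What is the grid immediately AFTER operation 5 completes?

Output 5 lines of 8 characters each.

After op 1 paint(4,3,G):
WBBBBBBB
WBBBBBBB
BWWBBBBB
BWWBBBBB
BWWGBBBB
After op 2 paint(1,1,G):
WBBBBBBB
WGBBBBBB
BWWBBBBB
BWWBBBBB
BWWGBBBB
After op 3 paint(2,4,B):
WBBBBBBB
WGBBBBBB
BWWBBBBB
BWWBBBBB
BWWGBBBB
After op 4 fill(1,1,B) [1 cells changed]:
WBBBBBBB
WBBBBBBB
BWWBBBBB
BWWBBBBB
BWWGBBBB
After op 5 paint(2,3,B):
WBBBBBBB
WBBBBBBB
BWWBBBBB
BWWBBBBB
BWWGBBBB

Answer: WBBBBBBB
WBBBBBBB
BWWBBBBB
BWWBBBBB
BWWGBBBB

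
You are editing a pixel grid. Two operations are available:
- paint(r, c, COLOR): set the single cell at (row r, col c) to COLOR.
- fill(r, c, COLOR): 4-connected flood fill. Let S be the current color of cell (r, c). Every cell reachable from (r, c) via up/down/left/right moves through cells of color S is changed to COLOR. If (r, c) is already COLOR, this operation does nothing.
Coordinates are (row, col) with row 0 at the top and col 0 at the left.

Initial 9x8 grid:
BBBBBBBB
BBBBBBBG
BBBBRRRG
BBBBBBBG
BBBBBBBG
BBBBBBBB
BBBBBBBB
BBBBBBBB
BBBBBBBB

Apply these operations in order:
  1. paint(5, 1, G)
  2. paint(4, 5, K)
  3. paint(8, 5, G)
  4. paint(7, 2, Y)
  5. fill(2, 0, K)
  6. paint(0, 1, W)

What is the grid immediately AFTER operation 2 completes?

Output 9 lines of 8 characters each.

Answer: BBBBBBBB
BBBBBBBG
BBBBRRRG
BBBBBBBG
BBBBBKBG
BGBBBBBB
BBBBBBBB
BBBBBBBB
BBBBBBBB

Derivation:
After op 1 paint(5,1,G):
BBBBBBBB
BBBBBBBG
BBBBRRRG
BBBBBBBG
BBBBBBBG
BGBBBBBB
BBBBBBBB
BBBBBBBB
BBBBBBBB
After op 2 paint(4,5,K):
BBBBBBBB
BBBBBBBG
BBBBRRRG
BBBBBBBG
BBBBBKBG
BGBBBBBB
BBBBBBBB
BBBBBBBB
BBBBBBBB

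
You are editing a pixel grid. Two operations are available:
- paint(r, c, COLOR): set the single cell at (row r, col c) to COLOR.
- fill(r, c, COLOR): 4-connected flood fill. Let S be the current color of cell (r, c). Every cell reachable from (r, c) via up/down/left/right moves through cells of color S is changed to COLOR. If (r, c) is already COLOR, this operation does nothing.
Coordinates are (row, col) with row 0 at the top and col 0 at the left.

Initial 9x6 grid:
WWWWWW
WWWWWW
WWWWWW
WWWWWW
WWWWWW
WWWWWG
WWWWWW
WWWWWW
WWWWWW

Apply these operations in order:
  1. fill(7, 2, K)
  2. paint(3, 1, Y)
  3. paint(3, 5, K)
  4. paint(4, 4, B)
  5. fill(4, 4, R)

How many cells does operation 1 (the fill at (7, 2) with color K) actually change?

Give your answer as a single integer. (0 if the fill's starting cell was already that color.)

Answer: 53

Derivation:
After op 1 fill(7,2,K) [53 cells changed]:
KKKKKK
KKKKKK
KKKKKK
KKKKKK
KKKKKK
KKKKKG
KKKKKK
KKKKKK
KKKKKK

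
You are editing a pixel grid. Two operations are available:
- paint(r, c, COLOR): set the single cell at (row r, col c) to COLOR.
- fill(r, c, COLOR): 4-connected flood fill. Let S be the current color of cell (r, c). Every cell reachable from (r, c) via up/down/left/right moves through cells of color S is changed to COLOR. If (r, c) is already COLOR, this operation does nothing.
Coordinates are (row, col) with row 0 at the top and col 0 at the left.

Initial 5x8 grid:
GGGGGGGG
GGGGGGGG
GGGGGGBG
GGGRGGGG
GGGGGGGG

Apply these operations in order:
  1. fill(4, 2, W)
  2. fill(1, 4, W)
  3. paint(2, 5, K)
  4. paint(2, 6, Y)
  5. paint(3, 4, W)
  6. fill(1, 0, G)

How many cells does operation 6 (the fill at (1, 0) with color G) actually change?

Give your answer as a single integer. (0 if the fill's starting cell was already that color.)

After op 1 fill(4,2,W) [38 cells changed]:
WWWWWWWW
WWWWWWWW
WWWWWWBW
WWWRWWWW
WWWWWWWW
After op 2 fill(1,4,W) [0 cells changed]:
WWWWWWWW
WWWWWWWW
WWWWWWBW
WWWRWWWW
WWWWWWWW
After op 3 paint(2,5,K):
WWWWWWWW
WWWWWWWW
WWWWWKBW
WWWRWWWW
WWWWWWWW
After op 4 paint(2,6,Y):
WWWWWWWW
WWWWWWWW
WWWWWKYW
WWWRWWWW
WWWWWWWW
After op 5 paint(3,4,W):
WWWWWWWW
WWWWWWWW
WWWWWKYW
WWWRWWWW
WWWWWWWW
After op 6 fill(1,0,G) [37 cells changed]:
GGGGGGGG
GGGGGGGG
GGGGGKYG
GGGRGGGG
GGGGGGGG

Answer: 37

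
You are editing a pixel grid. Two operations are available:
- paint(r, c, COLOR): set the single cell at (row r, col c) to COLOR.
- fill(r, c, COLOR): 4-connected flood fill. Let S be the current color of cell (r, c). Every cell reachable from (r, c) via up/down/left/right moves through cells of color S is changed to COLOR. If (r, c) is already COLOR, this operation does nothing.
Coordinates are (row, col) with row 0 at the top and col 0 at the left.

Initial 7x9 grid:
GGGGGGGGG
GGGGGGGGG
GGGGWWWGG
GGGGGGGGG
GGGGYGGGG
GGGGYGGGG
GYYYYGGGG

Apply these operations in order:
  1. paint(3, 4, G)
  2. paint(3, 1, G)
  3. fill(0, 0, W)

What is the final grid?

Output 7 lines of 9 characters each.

After op 1 paint(3,4,G):
GGGGGGGGG
GGGGGGGGG
GGGGWWWGG
GGGGGGGGG
GGGGYGGGG
GGGGYGGGG
GYYYYGGGG
After op 2 paint(3,1,G):
GGGGGGGGG
GGGGGGGGG
GGGGWWWGG
GGGGGGGGG
GGGGYGGGG
GGGGYGGGG
GYYYYGGGG
After op 3 fill(0,0,W) [54 cells changed]:
WWWWWWWWW
WWWWWWWWW
WWWWWWWWW
WWWWWWWWW
WWWWYWWWW
WWWWYWWWW
WYYYYWWWW

Answer: WWWWWWWWW
WWWWWWWWW
WWWWWWWWW
WWWWWWWWW
WWWWYWWWW
WWWWYWWWW
WYYYYWWWW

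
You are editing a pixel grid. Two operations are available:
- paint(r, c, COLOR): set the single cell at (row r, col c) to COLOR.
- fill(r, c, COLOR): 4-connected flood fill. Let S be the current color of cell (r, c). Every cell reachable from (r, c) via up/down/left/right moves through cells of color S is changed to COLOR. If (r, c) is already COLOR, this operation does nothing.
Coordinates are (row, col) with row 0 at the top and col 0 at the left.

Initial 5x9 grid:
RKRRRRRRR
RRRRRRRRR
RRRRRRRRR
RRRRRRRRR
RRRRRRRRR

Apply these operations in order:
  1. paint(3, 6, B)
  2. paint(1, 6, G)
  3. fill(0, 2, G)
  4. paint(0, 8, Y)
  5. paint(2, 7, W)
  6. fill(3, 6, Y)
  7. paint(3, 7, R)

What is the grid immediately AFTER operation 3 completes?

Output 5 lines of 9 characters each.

Answer: GKGGGGGGG
GGGGGGGGG
GGGGGGGGG
GGGGGGBGG
GGGGGGGGG

Derivation:
After op 1 paint(3,6,B):
RKRRRRRRR
RRRRRRRRR
RRRRRRRRR
RRRRRRBRR
RRRRRRRRR
After op 2 paint(1,6,G):
RKRRRRRRR
RRRRRRGRR
RRRRRRRRR
RRRRRRBRR
RRRRRRRRR
After op 3 fill(0,2,G) [42 cells changed]:
GKGGGGGGG
GGGGGGGGG
GGGGGGGGG
GGGGGGBGG
GGGGGGGGG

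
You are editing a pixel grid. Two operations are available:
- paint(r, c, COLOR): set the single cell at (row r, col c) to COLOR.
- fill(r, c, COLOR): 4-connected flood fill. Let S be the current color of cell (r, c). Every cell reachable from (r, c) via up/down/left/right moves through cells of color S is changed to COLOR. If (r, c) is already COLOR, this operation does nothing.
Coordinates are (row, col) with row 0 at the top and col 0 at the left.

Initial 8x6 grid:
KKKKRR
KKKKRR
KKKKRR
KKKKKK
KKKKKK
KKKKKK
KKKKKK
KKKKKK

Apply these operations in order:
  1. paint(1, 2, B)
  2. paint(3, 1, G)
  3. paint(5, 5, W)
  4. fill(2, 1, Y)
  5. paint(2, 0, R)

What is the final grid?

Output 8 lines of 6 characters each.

After op 1 paint(1,2,B):
KKKKRR
KKBKRR
KKKKRR
KKKKKK
KKKKKK
KKKKKK
KKKKKK
KKKKKK
After op 2 paint(3,1,G):
KKKKRR
KKBKRR
KKKKRR
KGKKKK
KKKKKK
KKKKKK
KKKKKK
KKKKKK
After op 3 paint(5,5,W):
KKKKRR
KKBKRR
KKKKRR
KGKKKK
KKKKKK
KKKKKW
KKKKKK
KKKKKK
After op 4 fill(2,1,Y) [39 cells changed]:
YYYYRR
YYBYRR
YYYYRR
YGYYYY
YYYYYY
YYYYYW
YYYYYY
YYYYYY
After op 5 paint(2,0,R):
YYYYRR
YYBYRR
RYYYRR
YGYYYY
YYYYYY
YYYYYW
YYYYYY
YYYYYY

Answer: YYYYRR
YYBYRR
RYYYRR
YGYYYY
YYYYYY
YYYYYW
YYYYYY
YYYYYY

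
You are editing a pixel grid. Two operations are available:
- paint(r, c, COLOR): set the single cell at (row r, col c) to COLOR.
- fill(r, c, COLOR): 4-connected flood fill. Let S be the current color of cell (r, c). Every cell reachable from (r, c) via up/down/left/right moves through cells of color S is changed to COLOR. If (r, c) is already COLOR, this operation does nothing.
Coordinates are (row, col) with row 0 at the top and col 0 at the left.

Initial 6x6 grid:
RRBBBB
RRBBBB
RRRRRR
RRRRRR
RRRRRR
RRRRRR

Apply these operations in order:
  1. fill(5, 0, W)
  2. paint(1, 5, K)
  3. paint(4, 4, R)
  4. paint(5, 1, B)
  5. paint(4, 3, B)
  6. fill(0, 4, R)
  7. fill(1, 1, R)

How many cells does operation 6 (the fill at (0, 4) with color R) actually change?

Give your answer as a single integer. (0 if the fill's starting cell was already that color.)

After op 1 fill(5,0,W) [28 cells changed]:
WWBBBB
WWBBBB
WWWWWW
WWWWWW
WWWWWW
WWWWWW
After op 2 paint(1,5,K):
WWBBBB
WWBBBK
WWWWWW
WWWWWW
WWWWWW
WWWWWW
After op 3 paint(4,4,R):
WWBBBB
WWBBBK
WWWWWW
WWWWWW
WWWWRW
WWWWWW
After op 4 paint(5,1,B):
WWBBBB
WWBBBK
WWWWWW
WWWWWW
WWWWRW
WBWWWW
After op 5 paint(4,3,B):
WWBBBB
WWBBBK
WWWWWW
WWWWWW
WWWBRW
WBWWWW
After op 6 fill(0,4,R) [7 cells changed]:
WWRRRR
WWRRRK
WWWWWW
WWWWWW
WWWBRW
WBWWWW

Answer: 7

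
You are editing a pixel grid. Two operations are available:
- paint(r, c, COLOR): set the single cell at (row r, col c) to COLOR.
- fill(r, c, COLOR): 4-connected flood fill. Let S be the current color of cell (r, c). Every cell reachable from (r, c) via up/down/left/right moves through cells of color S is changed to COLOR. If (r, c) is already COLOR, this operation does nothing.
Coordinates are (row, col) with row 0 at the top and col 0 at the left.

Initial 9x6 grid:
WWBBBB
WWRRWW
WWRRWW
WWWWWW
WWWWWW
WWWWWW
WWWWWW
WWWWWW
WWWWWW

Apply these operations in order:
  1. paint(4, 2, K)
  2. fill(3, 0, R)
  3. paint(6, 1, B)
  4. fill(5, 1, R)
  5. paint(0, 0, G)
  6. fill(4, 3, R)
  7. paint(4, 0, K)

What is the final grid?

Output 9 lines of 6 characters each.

Answer: GRBBBB
RRRRRR
RRRRRR
RRRRRR
KRKRRR
RRRRRR
RBRRRR
RRRRRR
RRRRRR

Derivation:
After op 1 paint(4,2,K):
WWBBBB
WWRRWW
WWRRWW
WWWWWW
WWKWWW
WWWWWW
WWWWWW
WWWWWW
WWWWWW
After op 2 fill(3,0,R) [45 cells changed]:
RRBBBB
RRRRRR
RRRRRR
RRRRRR
RRKRRR
RRRRRR
RRRRRR
RRRRRR
RRRRRR
After op 3 paint(6,1,B):
RRBBBB
RRRRRR
RRRRRR
RRRRRR
RRKRRR
RRRRRR
RBRRRR
RRRRRR
RRRRRR
After op 4 fill(5,1,R) [0 cells changed]:
RRBBBB
RRRRRR
RRRRRR
RRRRRR
RRKRRR
RRRRRR
RBRRRR
RRRRRR
RRRRRR
After op 5 paint(0,0,G):
GRBBBB
RRRRRR
RRRRRR
RRRRRR
RRKRRR
RRRRRR
RBRRRR
RRRRRR
RRRRRR
After op 6 fill(4,3,R) [0 cells changed]:
GRBBBB
RRRRRR
RRRRRR
RRRRRR
RRKRRR
RRRRRR
RBRRRR
RRRRRR
RRRRRR
After op 7 paint(4,0,K):
GRBBBB
RRRRRR
RRRRRR
RRRRRR
KRKRRR
RRRRRR
RBRRRR
RRRRRR
RRRRRR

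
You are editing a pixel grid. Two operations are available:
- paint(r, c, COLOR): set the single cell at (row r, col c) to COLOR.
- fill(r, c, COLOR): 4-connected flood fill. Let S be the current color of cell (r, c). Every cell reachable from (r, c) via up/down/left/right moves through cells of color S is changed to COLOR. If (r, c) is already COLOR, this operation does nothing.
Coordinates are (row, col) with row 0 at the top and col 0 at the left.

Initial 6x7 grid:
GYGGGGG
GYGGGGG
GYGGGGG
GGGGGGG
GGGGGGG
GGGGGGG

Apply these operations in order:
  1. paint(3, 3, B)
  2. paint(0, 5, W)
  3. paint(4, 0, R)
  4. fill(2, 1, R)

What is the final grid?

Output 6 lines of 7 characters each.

After op 1 paint(3,3,B):
GYGGGGG
GYGGGGG
GYGGGGG
GGGBGGG
GGGGGGG
GGGGGGG
After op 2 paint(0,5,W):
GYGGGWG
GYGGGGG
GYGGGGG
GGGBGGG
GGGGGGG
GGGGGGG
After op 3 paint(4,0,R):
GYGGGWG
GYGGGGG
GYGGGGG
GGGBGGG
RGGGGGG
GGGGGGG
After op 4 fill(2,1,R) [3 cells changed]:
GRGGGWG
GRGGGGG
GRGGGGG
GGGBGGG
RGGGGGG
GGGGGGG

Answer: GRGGGWG
GRGGGGG
GRGGGGG
GGGBGGG
RGGGGGG
GGGGGGG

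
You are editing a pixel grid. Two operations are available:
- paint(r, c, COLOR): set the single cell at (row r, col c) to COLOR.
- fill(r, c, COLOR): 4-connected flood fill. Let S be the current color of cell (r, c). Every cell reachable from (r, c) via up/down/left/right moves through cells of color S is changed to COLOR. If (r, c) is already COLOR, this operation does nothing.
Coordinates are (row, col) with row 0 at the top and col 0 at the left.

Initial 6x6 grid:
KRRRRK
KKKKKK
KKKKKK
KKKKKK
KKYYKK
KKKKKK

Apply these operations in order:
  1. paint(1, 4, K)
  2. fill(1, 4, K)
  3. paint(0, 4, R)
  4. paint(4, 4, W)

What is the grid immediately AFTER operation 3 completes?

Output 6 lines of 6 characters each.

Answer: KRRRRK
KKKKKK
KKKKKK
KKKKKK
KKYYKK
KKKKKK

Derivation:
After op 1 paint(1,4,K):
KRRRRK
KKKKKK
KKKKKK
KKKKKK
KKYYKK
KKKKKK
After op 2 fill(1,4,K) [0 cells changed]:
KRRRRK
KKKKKK
KKKKKK
KKKKKK
KKYYKK
KKKKKK
After op 3 paint(0,4,R):
KRRRRK
KKKKKK
KKKKKK
KKKKKK
KKYYKK
KKKKKK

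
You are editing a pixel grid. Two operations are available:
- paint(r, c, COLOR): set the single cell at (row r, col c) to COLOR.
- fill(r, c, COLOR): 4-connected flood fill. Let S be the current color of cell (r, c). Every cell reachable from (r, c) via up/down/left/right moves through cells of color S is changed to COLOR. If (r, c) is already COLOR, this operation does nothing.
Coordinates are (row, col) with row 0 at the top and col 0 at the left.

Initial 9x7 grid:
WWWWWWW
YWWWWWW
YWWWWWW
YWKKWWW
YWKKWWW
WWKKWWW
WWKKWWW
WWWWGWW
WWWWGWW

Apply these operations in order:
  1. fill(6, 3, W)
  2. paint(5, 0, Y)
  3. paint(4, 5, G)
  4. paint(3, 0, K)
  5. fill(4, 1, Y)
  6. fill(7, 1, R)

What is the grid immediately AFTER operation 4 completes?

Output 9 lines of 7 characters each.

Answer: WWWWWWW
YWWWWWW
YWWWWWW
KWWWWWW
YWWWWGW
YWWWWWW
WWWWWWW
WWWWGWW
WWWWGWW

Derivation:
After op 1 fill(6,3,W) [8 cells changed]:
WWWWWWW
YWWWWWW
YWWWWWW
YWWWWWW
YWWWWWW
WWWWWWW
WWWWWWW
WWWWGWW
WWWWGWW
After op 2 paint(5,0,Y):
WWWWWWW
YWWWWWW
YWWWWWW
YWWWWWW
YWWWWWW
YWWWWWW
WWWWWWW
WWWWGWW
WWWWGWW
After op 3 paint(4,5,G):
WWWWWWW
YWWWWWW
YWWWWWW
YWWWWWW
YWWWWGW
YWWWWWW
WWWWWWW
WWWWGWW
WWWWGWW
After op 4 paint(3,0,K):
WWWWWWW
YWWWWWW
YWWWWWW
KWWWWWW
YWWWWGW
YWWWWWW
WWWWWWW
WWWWGWW
WWWWGWW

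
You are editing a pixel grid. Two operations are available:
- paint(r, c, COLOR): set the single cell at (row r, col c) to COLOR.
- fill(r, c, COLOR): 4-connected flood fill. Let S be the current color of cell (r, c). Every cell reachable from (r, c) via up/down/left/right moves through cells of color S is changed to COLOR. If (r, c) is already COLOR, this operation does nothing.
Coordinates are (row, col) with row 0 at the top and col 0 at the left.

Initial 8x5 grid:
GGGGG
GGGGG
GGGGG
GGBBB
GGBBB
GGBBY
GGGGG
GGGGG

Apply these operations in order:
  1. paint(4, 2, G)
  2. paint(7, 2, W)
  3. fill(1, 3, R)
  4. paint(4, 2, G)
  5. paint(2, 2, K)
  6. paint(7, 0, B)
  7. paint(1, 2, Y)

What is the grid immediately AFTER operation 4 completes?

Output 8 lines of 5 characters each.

After op 1 paint(4,2,G):
GGGGG
GGGGG
GGGGG
GGBBB
GGGBB
GGBBY
GGGGG
GGGGG
After op 2 paint(7,2,W):
GGGGG
GGGGG
GGGGG
GGBBB
GGGBB
GGBBY
GGGGG
GGWGG
After op 3 fill(1,3,R) [31 cells changed]:
RRRRR
RRRRR
RRRRR
RRBBB
RRRBB
RRBBY
RRRRR
RRWRR
After op 4 paint(4,2,G):
RRRRR
RRRRR
RRRRR
RRBBB
RRGBB
RRBBY
RRRRR
RRWRR

Answer: RRRRR
RRRRR
RRRRR
RRBBB
RRGBB
RRBBY
RRRRR
RRWRR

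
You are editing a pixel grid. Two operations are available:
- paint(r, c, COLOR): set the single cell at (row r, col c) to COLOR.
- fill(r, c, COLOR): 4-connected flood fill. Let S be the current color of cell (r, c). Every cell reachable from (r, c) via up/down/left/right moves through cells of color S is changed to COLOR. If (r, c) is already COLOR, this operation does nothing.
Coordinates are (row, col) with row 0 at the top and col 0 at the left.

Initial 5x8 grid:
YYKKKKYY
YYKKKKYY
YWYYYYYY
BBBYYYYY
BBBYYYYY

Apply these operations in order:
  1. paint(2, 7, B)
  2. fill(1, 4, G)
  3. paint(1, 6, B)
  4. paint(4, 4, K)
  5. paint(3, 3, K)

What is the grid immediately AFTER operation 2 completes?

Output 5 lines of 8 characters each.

After op 1 paint(2,7,B):
YYKKKKYY
YYKKKKYY
YWYYYYYB
BBBYYYYY
BBBYYYYY
After op 2 fill(1,4,G) [8 cells changed]:
YYGGGGYY
YYGGGGYY
YWYYYYYB
BBBYYYYY
BBBYYYYY

Answer: YYGGGGYY
YYGGGGYY
YWYYYYYB
BBBYYYYY
BBBYYYYY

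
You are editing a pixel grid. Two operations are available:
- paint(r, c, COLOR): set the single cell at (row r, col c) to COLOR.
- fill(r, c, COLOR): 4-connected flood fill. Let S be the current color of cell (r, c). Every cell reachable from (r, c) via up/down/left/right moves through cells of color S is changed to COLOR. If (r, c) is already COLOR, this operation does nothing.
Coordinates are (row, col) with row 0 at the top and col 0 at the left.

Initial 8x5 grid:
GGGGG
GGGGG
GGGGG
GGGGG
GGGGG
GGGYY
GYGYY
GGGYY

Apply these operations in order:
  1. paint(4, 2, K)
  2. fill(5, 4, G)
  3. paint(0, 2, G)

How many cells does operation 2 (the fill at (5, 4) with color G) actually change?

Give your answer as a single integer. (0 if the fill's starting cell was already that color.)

Answer: 6

Derivation:
After op 1 paint(4,2,K):
GGGGG
GGGGG
GGGGG
GGGGG
GGKGG
GGGYY
GYGYY
GGGYY
After op 2 fill(5,4,G) [6 cells changed]:
GGGGG
GGGGG
GGGGG
GGGGG
GGKGG
GGGGG
GYGGG
GGGGG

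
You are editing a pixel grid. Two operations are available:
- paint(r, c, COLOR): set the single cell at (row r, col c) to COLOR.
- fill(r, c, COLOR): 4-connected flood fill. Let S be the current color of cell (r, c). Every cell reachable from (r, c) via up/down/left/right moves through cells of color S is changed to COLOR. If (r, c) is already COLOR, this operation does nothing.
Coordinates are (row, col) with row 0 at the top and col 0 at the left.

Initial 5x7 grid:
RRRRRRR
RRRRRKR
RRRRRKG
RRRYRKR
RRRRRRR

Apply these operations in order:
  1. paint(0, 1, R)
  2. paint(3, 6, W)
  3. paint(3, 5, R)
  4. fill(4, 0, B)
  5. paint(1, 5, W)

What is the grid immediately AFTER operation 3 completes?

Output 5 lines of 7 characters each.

Answer: RRRRRRR
RRRRRKR
RRRRRKG
RRRYRRW
RRRRRRR

Derivation:
After op 1 paint(0,1,R):
RRRRRRR
RRRRRKR
RRRRRKG
RRRYRKR
RRRRRRR
After op 2 paint(3,6,W):
RRRRRRR
RRRRRKR
RRRRRKG
RRRYRKW
RRRRRRR
After op 3 paint(3,5,R):
RRRRRRR
RRRRRKR
RRRRRKG
RRRYRRW
RRRRRRR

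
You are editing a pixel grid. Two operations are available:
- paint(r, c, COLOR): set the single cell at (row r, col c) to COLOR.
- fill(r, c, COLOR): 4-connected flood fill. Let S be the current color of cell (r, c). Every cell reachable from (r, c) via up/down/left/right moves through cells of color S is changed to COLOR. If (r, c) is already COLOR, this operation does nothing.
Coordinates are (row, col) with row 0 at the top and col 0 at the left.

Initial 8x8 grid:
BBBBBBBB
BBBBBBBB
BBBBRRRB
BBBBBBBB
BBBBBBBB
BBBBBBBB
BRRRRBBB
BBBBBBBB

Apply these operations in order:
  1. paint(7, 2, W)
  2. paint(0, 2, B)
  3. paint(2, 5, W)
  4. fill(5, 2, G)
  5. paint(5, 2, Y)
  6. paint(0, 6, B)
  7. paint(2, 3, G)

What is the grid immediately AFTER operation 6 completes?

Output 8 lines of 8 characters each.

Answer: GGGGGGBG
GGGGGGGG
GGGGRWRG
GGGGGGGG
GGGGGGGG
GGYGGGGG
GRRRRGGG
GGWGGGGG

Derivation:
After op 1 paint(7,2,W):
BBBBBBBB
BBBBBBBB
BBBBRRRB
BBBBBBBB
BBBBBBBB
BBBBBBBB
BRRRRBBB
BBWBBBBB
After op 2 paint(0,2,B):
BBBBBBBB
BBBBBBBB
BBBBRRRB
BBBBBBBB
BBBBBBBB
BBBBBBBB
BRRRRBBB
BBWBBBBB
After op 3 paint(2,5,W):
BBBBBBBB
BBBBBBBB
BBBBRWRB
BBBBBBBB
BBBBBBBB
BBBBBBBB
BRRRRBBB
BBWBBBBB
After op 4 fill(5,2,G) [56 cells changed]:
GGGGGGGG
GGGGGGGG
GGGGRWRG
GGGGGGGG
GGGGGGGG
GGGGGGGG
GRRRRGGG
GGWGGGGG
After op 5 paint(5,2,Y):
GGGGGGGG
GGGGGGGG
GGGGRWRG
GGGGGGGG
GGGGGGGG
GGYGGGGG
GRRRRGGG
GGWGGGGG
After op 6 paint(0,6,B):
GGGGGGBG
GGGGGGGG
GGGGRWRG
GGGGGGGG
GGGGGGGG
GGYGGGGG
GRRRRGGG
GGWGGGGG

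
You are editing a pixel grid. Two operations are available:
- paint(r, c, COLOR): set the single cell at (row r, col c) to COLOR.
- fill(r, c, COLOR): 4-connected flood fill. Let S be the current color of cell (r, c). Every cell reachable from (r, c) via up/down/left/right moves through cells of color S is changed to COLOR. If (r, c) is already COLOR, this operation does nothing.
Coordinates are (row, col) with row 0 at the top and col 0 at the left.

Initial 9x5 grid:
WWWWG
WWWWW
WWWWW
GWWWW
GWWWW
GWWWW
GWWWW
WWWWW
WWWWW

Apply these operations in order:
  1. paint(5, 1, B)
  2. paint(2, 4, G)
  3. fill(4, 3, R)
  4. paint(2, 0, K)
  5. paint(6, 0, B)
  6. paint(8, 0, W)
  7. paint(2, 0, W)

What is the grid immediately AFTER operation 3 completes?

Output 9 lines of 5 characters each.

After op 1 paint(5,1,B):
WWWWG
WWWWW
WWWWW
GWWWW
GWWWW
GBWWW
GWWWW
WWWWW
WWWWW
After op 2 paint(2,4,G):
WWWWG
WWWWW
WWWWG
GWWWW
GWWWW
GBWWW
GWWWW
WWWWW
WWWWW
After op 3 fill(4,3,R) [38 cells changed]:
RRRRG
RRRRR
RRRRG
GRRRR
GRRRR
GBRRR
GRRRR
RRRRR
RRRRR

Answer: RRRRG
RRRRR
RRRRG
GRRRR
GRRRR
GBRRR
GRRRR
RRRRR
RRRRR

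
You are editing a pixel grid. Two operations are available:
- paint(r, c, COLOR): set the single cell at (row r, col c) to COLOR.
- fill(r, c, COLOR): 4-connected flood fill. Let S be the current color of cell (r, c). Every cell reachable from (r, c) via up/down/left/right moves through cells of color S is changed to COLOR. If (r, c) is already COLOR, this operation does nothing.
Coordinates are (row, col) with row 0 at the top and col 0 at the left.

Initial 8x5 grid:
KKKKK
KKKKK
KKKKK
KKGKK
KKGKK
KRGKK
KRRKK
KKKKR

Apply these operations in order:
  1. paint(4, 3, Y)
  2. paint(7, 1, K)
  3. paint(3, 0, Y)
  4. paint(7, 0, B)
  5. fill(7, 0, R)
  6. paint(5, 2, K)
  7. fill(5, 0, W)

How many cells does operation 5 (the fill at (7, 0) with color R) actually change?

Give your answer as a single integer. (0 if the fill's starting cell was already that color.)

After op 1 paint(4,3,Y):
KKKKK
KKKKK
KKKKK
KKGKK
KKGYK
KRGKK
KRRKK
KKKKR
After op 2 paint(7,1,K):
KKKKK
KKKKK
KKKKK
KKGKK
KKGYK
KRGKK
KRRKK
KKKKR
After op 3 paint(3,0,Y):
KKKKK
KKKKK
KKKKK
YKGKK
KKGYK
KRGKK
KRRKK
KKKKR
After op 4 paint(7,0,B):
KKKKK
KKKKK
KKKKK
YKGKK
KKGYK
KRGKK
KRRKK
BKKKR
After op 5 fill(7,0,R) [1 cells changed]:
KKKKK
KKKKK
KKKKK
YKGKK
KKGYK
KRGKK
KRRKK
RKKKR

Answer: 1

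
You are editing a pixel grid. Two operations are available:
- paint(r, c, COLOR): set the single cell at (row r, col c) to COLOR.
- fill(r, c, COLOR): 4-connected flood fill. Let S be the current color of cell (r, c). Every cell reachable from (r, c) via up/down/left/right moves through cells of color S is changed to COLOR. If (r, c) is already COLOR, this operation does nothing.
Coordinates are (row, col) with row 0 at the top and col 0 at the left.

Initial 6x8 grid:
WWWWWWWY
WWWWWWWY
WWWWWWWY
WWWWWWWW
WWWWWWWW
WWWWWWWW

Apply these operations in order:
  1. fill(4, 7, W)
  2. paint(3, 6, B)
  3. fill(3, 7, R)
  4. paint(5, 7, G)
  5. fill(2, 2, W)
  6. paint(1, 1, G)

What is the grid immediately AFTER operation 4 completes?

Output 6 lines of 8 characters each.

Answer: RRRRRRRY
RRRRRRRY
RRRRRRRY
RRRRRRBR
RRRRRRRR
RRRRRRRG

Derivation:
After op 1 fill(4,7,W) [0 cells changed]:
WWWWWWWY
WWWWWWWY
WWWWWWWY
WWWWWWWW
WWWWWWWW
WWWWWWWW
After op 2 paint(3,6,B):
WWWWWWWY
WWWWWWWY
WWWWWWWY
WWWWWWBW
WWWWWWWW
WWWWWWWW
After op 3 fill(3,7,R) [44 cells changed]:
RRRRRRRY
RRRRRRRY
RRRRRRRY
RRRRRRBR
RRRRRRRR
RRRRRRRR
After op 4 paint(5,7,G):
RRRRRRRY
RRRRRRRY
RRRRRRRY
RRRRRRBR
RRRRRRRR
RRRRRRRG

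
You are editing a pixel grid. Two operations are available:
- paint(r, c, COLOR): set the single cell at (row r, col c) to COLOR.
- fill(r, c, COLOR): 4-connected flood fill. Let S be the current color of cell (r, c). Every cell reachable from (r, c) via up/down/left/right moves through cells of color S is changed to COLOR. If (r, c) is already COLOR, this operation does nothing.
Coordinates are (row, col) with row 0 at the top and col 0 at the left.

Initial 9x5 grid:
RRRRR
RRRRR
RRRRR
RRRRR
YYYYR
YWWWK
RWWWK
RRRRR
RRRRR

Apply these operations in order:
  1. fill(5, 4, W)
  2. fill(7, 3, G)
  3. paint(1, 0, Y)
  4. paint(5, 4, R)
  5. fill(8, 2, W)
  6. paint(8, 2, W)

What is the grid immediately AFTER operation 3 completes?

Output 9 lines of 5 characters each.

Answer: RRRRR
YRRRR
RRRRR
RRRRR
YYYYR
YWWWW
GWWWW
GGGGG
GGGGG

Derivation:
After op 1 fill(5,4,W) [2 cells changed]:
RRRRR
RRRRR
RRRRR
RRRRR
YYYYR
YWWWW
RWWWW
RRRRR
RRRRR
After op 2 fill(7,3,G) [11 cells changed]:
RRRRR
RRRRR
RRRRR
RRRRR
YYYYR
YWWWW
GWWWW
GGGGG
GGGGG
After op 3 paint(1,0,Y):
RRRRR
YRRRR
RRRRR
RRRRR
YYYYR
YWWWW
GWWWW
GGGGG
GGGGG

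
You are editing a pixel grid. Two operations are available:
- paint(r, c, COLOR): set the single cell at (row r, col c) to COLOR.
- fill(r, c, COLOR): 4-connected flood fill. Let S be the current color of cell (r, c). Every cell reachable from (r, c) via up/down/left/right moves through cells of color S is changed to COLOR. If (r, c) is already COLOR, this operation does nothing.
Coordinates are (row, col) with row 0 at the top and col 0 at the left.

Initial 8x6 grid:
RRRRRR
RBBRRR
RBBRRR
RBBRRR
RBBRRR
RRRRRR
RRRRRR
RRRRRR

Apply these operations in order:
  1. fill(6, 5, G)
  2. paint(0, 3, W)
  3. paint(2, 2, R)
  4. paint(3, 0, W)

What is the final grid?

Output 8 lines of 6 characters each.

Answer: GGGWGG
GBBGGG
GBRGGG
WBBGGG
GBBGGG
GGGGGG
GGGGGG
GGGGGG

Derivation:
After op 1 fill(6,5,G) [40 cells changed]:
GGGGGG
GBBGGG
GBBGGG
GBBGGG
GBBGGG
GGGGGG
GGGGGG
GGGGGG
After op 2 paint(0,3,W):
GGGWGG
GBBGGG
GBBGGG
GBBGGG
GBBGGG
GGGGGG
GGGGGG
GGGGGG
After op 3 paint(2,2,R):
GGGWGG
GBBGGG
GBRGGG
GBBGGG
GBBGGG
GGGGGG
GGGGGG
GGGGGG
After op 4 paint(3,0,W):
GGGWGG
GBBGGG
GBRGGG
WBBGGG
GBBGGG
GGGGGG
GGGGGG
GGGGGG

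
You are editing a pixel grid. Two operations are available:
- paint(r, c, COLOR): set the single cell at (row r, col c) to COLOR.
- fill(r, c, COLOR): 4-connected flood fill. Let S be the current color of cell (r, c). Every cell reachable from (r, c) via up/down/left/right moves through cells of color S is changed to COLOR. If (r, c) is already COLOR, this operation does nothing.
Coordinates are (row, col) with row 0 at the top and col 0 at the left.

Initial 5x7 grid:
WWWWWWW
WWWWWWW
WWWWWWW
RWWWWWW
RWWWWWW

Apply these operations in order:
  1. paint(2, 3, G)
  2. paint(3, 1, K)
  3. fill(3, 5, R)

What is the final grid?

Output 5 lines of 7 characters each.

Answer: RRRRRRR
RRRRRRR
RRRGRRR
RKRRRRR
RRRRRRR

Derivation:
After op 1 paint(2,3,G):
WWWWWWW
WWWWWWW
WWWGWWW
RWWWWWW
RWWWWWW
After op 2 paint(3,1,K):
WWWWWWW
WWWWWWW
WWWGWWW
RKWWWWW
RWWWWWW
After op 3 fill(3,5,R) [31 cells changed]:
RRRRRRR
RRRRRRR
RRRGRRR
RKRRRRR
RRRRRRR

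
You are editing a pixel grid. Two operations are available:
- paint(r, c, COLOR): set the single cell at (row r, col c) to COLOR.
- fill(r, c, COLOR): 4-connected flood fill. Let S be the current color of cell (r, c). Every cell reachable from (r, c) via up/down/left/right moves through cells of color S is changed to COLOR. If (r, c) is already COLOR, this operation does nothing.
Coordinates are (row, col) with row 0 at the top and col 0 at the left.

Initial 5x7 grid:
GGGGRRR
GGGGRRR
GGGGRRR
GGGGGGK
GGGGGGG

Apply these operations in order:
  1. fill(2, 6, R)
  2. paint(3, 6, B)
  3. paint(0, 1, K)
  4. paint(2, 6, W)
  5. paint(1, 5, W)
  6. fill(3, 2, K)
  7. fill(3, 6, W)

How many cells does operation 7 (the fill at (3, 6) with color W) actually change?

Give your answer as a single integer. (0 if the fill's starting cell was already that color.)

Answer: 1

Derivation:
After op 1 fill(2,6,R) [0 cells changed]:
GGGGRRR
GGGGRRR
GGGGRRR
GGGGGGK
GGGGGGG
After op 2 paint(3,6,B):
GGGGRRR
GGGGRRR
GGGGRRR
GGGGGGB
GGGGGGG
After op 3 paint(0,1,K):
GKGGRRR
GGGGRRR
GGGGRRR
GGGGGGB
GGGGGGG
After op 4 paint(2,6,W):
GKGGRRR
GGGGRRR
GGGGRRW
GGGGGGB
GGGGGGG
After op 5 paint(1,5,W):
GKGGRRR
GGGGRWR
GGGGRRW
GGGGGGB
GGGGGGG
After op 6 fill(3,2,K) [24 cells changed]:
KKKKRRR
KKKKRWR
KKKKRRW
KKKKKKB
KKKKKKK
After op 7 fill(3,6,W) [1 cells changed]:
KKKKRRR
KKKKRWR
KKKKRRW
KKKKKKW
KKKKKKK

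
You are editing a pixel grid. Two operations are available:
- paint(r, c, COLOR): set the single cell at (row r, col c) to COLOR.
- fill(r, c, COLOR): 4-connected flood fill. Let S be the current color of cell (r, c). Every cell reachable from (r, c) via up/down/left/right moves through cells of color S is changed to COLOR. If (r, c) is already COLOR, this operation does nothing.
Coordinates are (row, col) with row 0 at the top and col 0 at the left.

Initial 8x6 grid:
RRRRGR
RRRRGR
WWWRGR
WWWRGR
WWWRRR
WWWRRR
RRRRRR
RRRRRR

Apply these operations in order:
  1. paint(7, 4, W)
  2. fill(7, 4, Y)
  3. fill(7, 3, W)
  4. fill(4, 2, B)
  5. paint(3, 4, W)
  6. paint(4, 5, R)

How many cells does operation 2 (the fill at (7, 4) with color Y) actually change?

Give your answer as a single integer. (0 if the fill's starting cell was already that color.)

After op 1 paint(7,4,W):
RRRRGR
RRRRGR
WWWRGR
WWWRGR
WWWRRR
WWWRRR
RRRRRR
RRRRWR
After op 2 fill(7,4,Y) [1 cells changed]:
RRRRGR
RRRRGR
WWWRGR
WWWRGR
WWWRRR
WWWRRR
RRRRRR
RRRRYR

Answer: 1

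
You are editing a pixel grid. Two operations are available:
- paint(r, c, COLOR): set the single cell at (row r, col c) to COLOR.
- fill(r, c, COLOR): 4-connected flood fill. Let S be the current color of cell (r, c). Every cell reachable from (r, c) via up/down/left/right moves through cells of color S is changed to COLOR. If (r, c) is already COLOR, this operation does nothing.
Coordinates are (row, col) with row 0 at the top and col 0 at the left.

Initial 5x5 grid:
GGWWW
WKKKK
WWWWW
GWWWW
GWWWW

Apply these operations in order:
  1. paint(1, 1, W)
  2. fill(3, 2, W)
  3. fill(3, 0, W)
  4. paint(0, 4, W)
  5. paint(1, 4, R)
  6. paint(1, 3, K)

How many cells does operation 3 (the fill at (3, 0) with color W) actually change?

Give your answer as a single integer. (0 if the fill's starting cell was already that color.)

After op 1 paint(1,1,W):
GGWWW
WWKKK
WWWWW
GWWWW
GWWWW
After op 2 fill(3,2,W) [0 cells changed]:
GGWWW
WWKKK
WWWWW
GWWWW
GWWWW
After op 3 fill(3,0,W) [2 cells changed]:
GGWWW
WWKKK
WWWWW
WWWWW
WWWWW

Answer: 2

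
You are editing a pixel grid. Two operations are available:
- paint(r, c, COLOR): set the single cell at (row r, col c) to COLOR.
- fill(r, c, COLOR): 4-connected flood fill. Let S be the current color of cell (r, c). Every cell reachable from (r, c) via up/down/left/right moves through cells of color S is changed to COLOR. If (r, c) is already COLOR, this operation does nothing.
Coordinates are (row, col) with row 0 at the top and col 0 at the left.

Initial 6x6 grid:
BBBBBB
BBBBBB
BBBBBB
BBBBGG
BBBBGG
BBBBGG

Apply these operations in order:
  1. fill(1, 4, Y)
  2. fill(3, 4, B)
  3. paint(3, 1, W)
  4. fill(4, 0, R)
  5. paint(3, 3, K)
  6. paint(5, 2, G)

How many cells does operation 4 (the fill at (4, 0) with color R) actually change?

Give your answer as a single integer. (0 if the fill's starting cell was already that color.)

Answer: 29

Derivation:
After op 1 fill(1,4,Y) [30 cells changed]:
YYYYYY
YYYYYY
YYYYYY
YYYYGG
YYYYGG
YYYYGG
After op 2 fill(3,4,B) [6 cells changed]:
YYYYYY
YYYYYY
YYYYYY
YYYYBB
YYYYBB
YYYYBB
After op 3 paint(3,1,W):
YYYYYY
YYYYYY
YYYYYY
YWYYBB
YYYYBB
YYYYBB
After op 4 fill(4,0,R) [29 cells changed]:
RRRRRR
RRRRRR
RRRRRR
RWRRBB
RRRRBB
RRRRBB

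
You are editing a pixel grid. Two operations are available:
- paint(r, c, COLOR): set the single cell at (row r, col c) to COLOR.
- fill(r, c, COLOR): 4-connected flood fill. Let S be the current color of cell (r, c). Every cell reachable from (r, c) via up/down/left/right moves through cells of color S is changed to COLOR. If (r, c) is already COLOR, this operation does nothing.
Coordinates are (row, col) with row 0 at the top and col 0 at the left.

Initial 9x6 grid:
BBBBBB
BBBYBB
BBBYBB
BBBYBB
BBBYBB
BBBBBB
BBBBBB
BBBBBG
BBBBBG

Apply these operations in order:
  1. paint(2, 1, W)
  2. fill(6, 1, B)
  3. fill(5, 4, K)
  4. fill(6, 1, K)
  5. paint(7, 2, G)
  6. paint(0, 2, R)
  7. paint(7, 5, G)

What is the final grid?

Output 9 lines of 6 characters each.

After op 1 paint(2,1,W):
BBBBBB
BBBYBB
BWBYBB
BBBYBB
BBBYBB
BBBBBB
BBBBBB
BBBBBG
BBBBBG
After op 2 fill(6,1,B) [0 cells changed]:
BBBBBB
BBBYBB
BWBYBB
BBBYBB
BBBYBB
BBBBBB
BBBBBB
BBBBBG
BBBBBG
After op 3 fill(5,4,K) [47 cells changed]:
KKKKKK
KKKYKK
KWKYKK
KKKYKK
KKKYKK
KKKKKK
KKKKKK
KKKKKG
KKKKKG
After op 4 fill(6,1,K) [0 cells changed]:
KKKKKK
KKKYKK
KWKYKK
KKKYKK
KKKYKK
KKKKKK
KKKKKK
KKKKKG
KKKKKG
After op 5 paint(7,2,G):
KKKKKK
KKKYKK
KWKYKK
KKKYKK
KKKYKK
KKKKKK
KKKKKK
KKGKKG
KKKKKG
After op 6 paint(0,2,R):
KKRKKK
KKKYKK
KWKYKK
KKKYKK
KKKYKK
KKKKKK
KKKKKK
KKGKKG
KKKKKG
After op 7 paint(7,5,G):
KKRKKK
KKKYKK
KWKYKK
KKKYKK
KKKYKK
KKKKKK
KKKKKK
KKGKKG
KKKKKG

Answer: KKRKKK
KKKYKK
KWKYKK
KKKYKK
KKKYKK
KKKKKK
KKKKKK
KKGKKG
KKKKKG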